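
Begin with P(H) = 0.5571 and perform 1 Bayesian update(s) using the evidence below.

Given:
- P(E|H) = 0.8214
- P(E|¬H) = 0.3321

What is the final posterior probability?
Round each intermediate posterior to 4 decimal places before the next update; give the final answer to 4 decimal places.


Sequential Bayesian updating:

Initial prior: P(H) = 0.5571

Update 1:
  P(E) = 0.8214 × 0.5571 + 0.3321 × 0.4429 = 0.45760194 + 0.14708709 = 0.60468903
  P(H|E) = 0.45760194 / 0.60468903 = 0.7568

Final posterior: 0.7568


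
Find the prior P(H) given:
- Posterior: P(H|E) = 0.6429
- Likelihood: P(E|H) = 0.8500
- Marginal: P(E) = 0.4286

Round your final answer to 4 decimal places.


From Bayes' theorem: P(H|E) = P(E|H) × P(H) / P(E)

Rearranging for P(H):
P(H) = P(H|E) × P(E) / P(E|H)
     = 0.6429 × 0.4286 / 0.8500
     = 0.27554694 / 0.8500
     = 0.3242


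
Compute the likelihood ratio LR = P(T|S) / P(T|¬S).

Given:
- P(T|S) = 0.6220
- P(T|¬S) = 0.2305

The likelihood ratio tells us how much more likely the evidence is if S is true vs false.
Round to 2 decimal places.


Likelihood Ratio (LR) = P(T|S) / P(T|¬S)

LR = 0.6220 / 0.2305
   = 2.70

The evidence is 2.70 times more likely if S is true than if S is false.
LR > 1, so observing T raises the odds in favor of S.


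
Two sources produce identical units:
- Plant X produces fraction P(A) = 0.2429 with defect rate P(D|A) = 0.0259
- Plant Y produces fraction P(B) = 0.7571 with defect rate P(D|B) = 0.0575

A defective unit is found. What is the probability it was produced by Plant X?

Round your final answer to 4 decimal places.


Let A = from Plant X, D = defective

Given:
- P(A) = 0.2429, P(B) = 0.7571
- P(D|A) = 0.0259, P(D|B) = 0.0575

Step 1: Find P(D)
P(D) = P(D|A)P(A) + P(D|B)P(B)
     = 0.0259 × 0.2429 + 0.0575 × 0.7571
     = 0.00629111 + 0.04353325
     = 0.04982436

Step 2: Apply Bayes' theorem
P(A|D) = P(D|A)P(A) / P(D)
       = 0.00629111 / 0.04982436
       = 0.1263


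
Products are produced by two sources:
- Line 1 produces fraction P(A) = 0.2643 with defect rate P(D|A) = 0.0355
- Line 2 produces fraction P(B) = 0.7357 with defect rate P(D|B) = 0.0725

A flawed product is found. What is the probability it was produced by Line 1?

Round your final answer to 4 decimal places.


Let A = from Line 1, D = flawed

Given:
- P(A) = 0.2643, P(B) = 0.7357
- P(D|A) = 0.0355, P(D|B) = 0.0725

Step 1: Find P(D)
P(D) = P(D|A)P(A) + P(D|B)P(B)
     = 0.0355 × 0.2643 + 0.0725 × 0.7357
     = 0.00938265 + 0.05333825
     = 0.06272090

Step 2: Apply Bayes' theorem
P(A|D) = P(D|A)P(A) / P(D)
       = 0.00938265 / 0.06272090
       = 0.1496


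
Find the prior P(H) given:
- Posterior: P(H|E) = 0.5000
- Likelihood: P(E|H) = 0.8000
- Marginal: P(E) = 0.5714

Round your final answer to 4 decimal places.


From Bayes' theorem: P(H|E) = P(E|H) × P(H) / P(E)

Rearranging for P(H):
P(H) = P(H|E) × P(E) / P(E|H)
     = 0.5000 × 0.5714 / 0.8000
     = 0.28570000 / 0.8000
     = 0.3571


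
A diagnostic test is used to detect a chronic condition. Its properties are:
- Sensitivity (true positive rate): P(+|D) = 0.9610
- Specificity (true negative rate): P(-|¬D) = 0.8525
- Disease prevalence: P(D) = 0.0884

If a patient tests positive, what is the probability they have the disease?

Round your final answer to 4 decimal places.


Let D = has disease, + = positive test

Given:
- P(D) = 0.0884 (prevalence)
- P(+|D) = 0.9610 (sensitivity)
- P(-|¬D) = 0.8525 (specificity)
- P(+|¬D) = 0.1475 (false positive rate = 1 - specificity)

Step 1: Find P(+)
P(+) = P(+|D)P(D) + P(+|¬D)P(¬D)
     = 0.9610 × 0.0884 + 0.1475 × 0.9116
     = 0.08495240 + 0.13446100
     = 0.21941340

Step 2: Apply Bayes' theorem for P(D|+)
P(D|+) = P(+|D)P(D) / P(+)
       = 0.08495240 / 0.21941340
       = 0.3872


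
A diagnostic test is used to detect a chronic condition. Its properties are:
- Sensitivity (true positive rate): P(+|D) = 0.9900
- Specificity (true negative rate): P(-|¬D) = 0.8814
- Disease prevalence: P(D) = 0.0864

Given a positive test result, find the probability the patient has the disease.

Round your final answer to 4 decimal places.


Let D = has disease, + = positive test

Given:
- P(D) = 0.0864 (prevalence)
- P(+|D) = 0.9900 (sensitivity)
- P(-|¬D) = 0.8814 (specificity)
- P(+|¬D) = 0.1186 (false positive rate = 1 - specificity)

Step 1: Find P(+)
P(+) = P(+|D)P(D) + P(+|¬D)P(¬D)
     = 0.9900 × 0.0864 + 0.1186 × 0.9136
     = 0.08553600 + 0.10835296
     = 0.19388896

Step 2: Apply Bayes' theorem for P(D|+)
P(D|+) = P(+|D)P(D) / P(+)
       = 0.08553600 / 0.19388896
       = 0.4412


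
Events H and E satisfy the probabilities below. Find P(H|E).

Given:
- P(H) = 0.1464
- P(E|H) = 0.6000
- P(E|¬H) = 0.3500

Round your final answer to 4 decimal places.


Bayes' theorem: P(H|E) = P(E|H) × P(H) / P(E)

Step 1: Calculate P(E) using law of total probability
P(E) = P(E|H)P(H) + P(E|¬H)P(¬H)
     = 0.6000 × 0.1464 + 0.3500 × 0.8536
     = 0.08784000 + 0.29876000
     = 0.38660000

Step 2: Apply Bayes' theorem
P(H|E) = P(E|H) × P(H) / P(E)
       = 0.08784000 / 0.38660000
       = 0.2272


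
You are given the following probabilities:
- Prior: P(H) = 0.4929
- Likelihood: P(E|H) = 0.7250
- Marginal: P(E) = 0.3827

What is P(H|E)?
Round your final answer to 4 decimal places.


Using Bayes' theorem:

P(H|E) = P(E|H) × P(H) / P(E)
       = 0.7250 × 0.4929 / 0.3827
       = 0.35735250 / 0.3827
       = 0.9338

The evidence strengthens our belief in H.
Prior: 0.4929 → Posterior: 0.9338


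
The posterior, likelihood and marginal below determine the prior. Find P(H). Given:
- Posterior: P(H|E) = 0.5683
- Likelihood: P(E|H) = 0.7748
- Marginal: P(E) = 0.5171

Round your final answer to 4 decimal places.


From Bayes' theorem: P(H|E) = P(E|H) × P(H) / P(E)

Rearranging for P(H):
P(H) = P(H|E) × P(E) / P(E|H)
     = 0.5683 × 0.5171 / 0.7748
     = 0.29386793 / 0.7748
     = 0.3793


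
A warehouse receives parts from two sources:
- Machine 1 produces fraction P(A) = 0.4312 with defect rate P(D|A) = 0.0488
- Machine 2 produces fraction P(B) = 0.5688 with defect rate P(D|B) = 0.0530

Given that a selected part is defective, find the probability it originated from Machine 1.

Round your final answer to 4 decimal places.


Let A = from Machine 1, D = defective

Given:
- P(A) = 0.4312, P(B) = 0.5688
- P(D|A) = 0.0488, P(D|B) = 0.0530

Step 1: Find P(D)
P(D) = P(D|A)P(A) + P(D|B)P(B)
     = 0.0488 × 0.4312 + 0.0530 × 0.5688
     = 0.02104256 + 0.03014640
     = 0.05118896

Step 2: Apply Bayes' theorem
P(A|D) = P(D|A)P(A) / P(D)
       = 0.02104256 / 0.05118896
       = 0.4111


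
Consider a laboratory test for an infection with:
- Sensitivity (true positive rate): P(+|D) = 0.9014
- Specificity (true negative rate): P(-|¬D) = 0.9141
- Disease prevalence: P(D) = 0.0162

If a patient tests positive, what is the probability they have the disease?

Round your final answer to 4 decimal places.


Let D = has disease, + = positive test

Given:
- P(D) = 0.0162 (prevalence)
- P(+|D) = 0.9014 (sensitivity)
- P(-|¬D) = 0.9141 (specificity)
- P(+|¬D) = 0.0859 (false positive rate = 1 - specificity)

Step 1: Find P(+)
P(+) = P(+|D)P(D) + P(+|¬D)P(¬D)
     = 0.9014 × 0.0162 + 0.0859 × 0.9838
     = 0.01460268 + 0.08450842
     = 0.09911110

Step 2: Apply Bayes' theorem for P(D|+)
P(D|+) = P(+|D)P(D) / P(+)
       = 0.01460268 / 0.09911110
       = 0.1473


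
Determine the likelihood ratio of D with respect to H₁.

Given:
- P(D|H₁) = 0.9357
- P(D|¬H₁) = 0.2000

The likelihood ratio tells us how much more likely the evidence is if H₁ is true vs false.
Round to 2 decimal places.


Likelihood Ratio (LR) = P(D|H₁) / P(D|¬H₁)

LR = 0.9357 / 0.2000
   = 4.68

The evidence is 4.68 times more likely if H₁ is true than if H₁ is false.
Since LR > 1, the evidence supports H₁ over ¬H₁.


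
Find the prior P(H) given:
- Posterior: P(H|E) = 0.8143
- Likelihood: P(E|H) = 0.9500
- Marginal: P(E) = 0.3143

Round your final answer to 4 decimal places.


From Bayes' theorem: P(H|E) = P(E|H) × P(H) / P(E)

Rearranging for P(H):
P(H) = P(H|E) × P(E) / P(E|H)
     = 0.8143 × 0.3143 / 0.9500
     = 0.25593449 / 0.9500
     = 0.2694


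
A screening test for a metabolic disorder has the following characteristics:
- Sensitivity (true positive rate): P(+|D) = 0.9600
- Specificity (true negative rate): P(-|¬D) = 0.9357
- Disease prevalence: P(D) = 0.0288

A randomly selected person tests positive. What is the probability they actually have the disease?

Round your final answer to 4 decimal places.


Let D = has disease, + = positive test

Given:
- P(D) = 0.0288 (prevalence)
- P(+|D) = 0.9600 (sensitivity)
- P(-|¬D) = 0.9357 (specificity)
- P(+|¬D) = 0.0643 (false positive rate = 1 - specificity)

Step 1: Find P(+)
P(+) = P(+|D)P(D) + P(+|¬D)P(¬D)
     = 0.9600 × 0.0288 + 0.0643 × 0.9712
     = 0.02764800 + 0.06244816
     = 0.09009616

Step 2: Apply Bayes' theorem for P(D|+)
P(D|+) = P(+|D)P(D) / P(+)
       = 0.02764800 / 0.09009616
       = 0.3069


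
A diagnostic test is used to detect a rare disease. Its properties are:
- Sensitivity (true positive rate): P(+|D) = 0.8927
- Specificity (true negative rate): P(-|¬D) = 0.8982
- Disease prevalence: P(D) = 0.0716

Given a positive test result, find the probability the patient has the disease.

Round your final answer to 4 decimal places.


Let D = has disease, + = positive test

Given:
- P(D) = 0.0716 (prevalence)
- P(+|D) = 0.8927 (sensitivity)
- P(-|¬D) = 0.8982 (specificity)
- P(+|¬D) = 0.1018 (false positive rate = 1 - specificity)

Step 1: Find P(+)
P(+) = P(+|D)P(D) + P(+|¬D)P(¬D)
     = 0.8927 × 0.0716 + 0.1018 × 0.9284
     = 0.06391732 + 0.09451112
     = 0.15842844

Step 2: Apply Bayes' theorem for P(D|+)
P(D|+) = P(+|D)P(D) / P(+)
       = 0.06391732 / 0.15842844
       = 0.4034


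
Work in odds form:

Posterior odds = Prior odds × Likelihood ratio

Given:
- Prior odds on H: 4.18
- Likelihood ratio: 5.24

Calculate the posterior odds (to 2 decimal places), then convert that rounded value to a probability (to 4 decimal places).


Step 1: Calculate posterior odds
Posterior odds = Prior odds × LR
               = 4.18 × 5.24
               = 21.90

Step 2: Convert to probability
P(H|E) = Posterior odds / (1 + Posterior odds)
       = 21.90 / (1 + 21.90)
       = 21.90 / 22.90
       = 0.9563

The evidence increased P(H) from 0.8069 to 0.9563.


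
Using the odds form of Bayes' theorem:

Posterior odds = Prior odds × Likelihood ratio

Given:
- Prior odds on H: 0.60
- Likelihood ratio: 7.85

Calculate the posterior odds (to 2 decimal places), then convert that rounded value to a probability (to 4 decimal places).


Step 1: Calculate posterior odds
Posterior odds = Prior odds × LR
               = 0.60 × 7.85
               = 4.71

Step 2: Convert to probability
P(H|E) = Posterior odds / (1 + Posterior odds)
       = 4.71 / (1 + 4.71)
       = 4.71 / 5.71
       = 0.8249

The evidence increased P(H) from 0.3750 to 0.8249.


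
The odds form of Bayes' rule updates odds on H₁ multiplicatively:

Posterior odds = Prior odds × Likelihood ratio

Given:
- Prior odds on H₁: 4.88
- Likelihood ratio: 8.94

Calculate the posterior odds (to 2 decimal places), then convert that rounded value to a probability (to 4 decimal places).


Step 1: Calculate posterior odds
Posterior odds = Prior odds × LR
               = 4.88 × 8.94
               = 43.63

Step 2: Convert to probability
P(H₁|E) = Posterior odds / (1 + Posterior odds)
       = 43.63 / (1 + 43.63)
       = 43.63 / 44.63
       = 0.9776

The evidence increased P(H₁) from 0.8299 to 0.9776.


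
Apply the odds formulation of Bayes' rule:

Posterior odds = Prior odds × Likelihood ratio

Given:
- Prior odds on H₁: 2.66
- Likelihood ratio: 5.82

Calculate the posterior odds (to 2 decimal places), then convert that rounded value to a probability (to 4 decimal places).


Step 1: Calculate posterior odds
Posterior odds = Prior odds × LR
               = 2.66 × 5.82
               = 15.48

Step 2: Convert to probability
P(H₁|E) = Posterior odds / (1 + Posterior odds)
       = 15.48 / (1 + 15.48)
       = 15.48 / 16.48
       = 0.9393

The evidence increased P(H₁) from 0.7268 to 0.9393.


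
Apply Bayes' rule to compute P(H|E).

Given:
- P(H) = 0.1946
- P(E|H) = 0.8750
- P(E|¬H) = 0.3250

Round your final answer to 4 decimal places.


Bayes' theorem: P(H|E) = P(E|H) × P(H) / P(E)

Step 1: Calculate P(E) using law of total probability
P(E) = P(E|H)P(H) + P(E|¬H)P(¬H)
     = 0.8750 × 0.1946 + 0.3250 × 0.8054
     = 0.17027500 + 0.26175500
     = 0.43203000

Step 2: Apply Bayes' theorem
P(H|E) = P(E|H) × P(H) / P(E)
       = 0.17027500 / 0.43203000
       = 0.3941


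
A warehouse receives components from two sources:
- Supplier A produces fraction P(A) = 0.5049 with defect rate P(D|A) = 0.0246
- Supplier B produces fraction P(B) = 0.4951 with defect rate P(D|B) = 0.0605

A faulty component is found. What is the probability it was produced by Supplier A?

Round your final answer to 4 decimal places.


Let A = from Supplier A, D = faulty

Given:
- P(A) = 0.5049, P(B) = 0.4951
- P(D|A) = 0.0246, P(D|B) = 0.0605

Step 1: Find P(D)
P(D) = P(D|A)P(A) + P(D|B)P(B)
     = 0.0246 × 0.5049 + 0.0605 × 0.4951
     = 0.01242054 + 0.02995355
     = 0.04237409

Step 2: Apply Bayes' theorem
P(A|D) = P(D|A)P(A) / P(D)
       = 0.01242054 / 0.04237409
       = 0.2931


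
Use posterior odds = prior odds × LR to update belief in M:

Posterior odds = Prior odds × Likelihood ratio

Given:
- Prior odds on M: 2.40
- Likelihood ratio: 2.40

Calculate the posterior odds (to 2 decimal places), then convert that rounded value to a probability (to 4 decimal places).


Step 1: Calculate posterior odds
Posterior odds = Prior odds × LR
               = 2.40 × 2.40
               = 5.76

Step 2: Convert to probability
P(M|E) = Posterior odds / (1 + Posterior odds)
       = 5.76 / (1 + 5.76)
       = 5.76 / 6.76
       = 0.8521

The evidence increased P(M) from 0.7059 to 0.8521.


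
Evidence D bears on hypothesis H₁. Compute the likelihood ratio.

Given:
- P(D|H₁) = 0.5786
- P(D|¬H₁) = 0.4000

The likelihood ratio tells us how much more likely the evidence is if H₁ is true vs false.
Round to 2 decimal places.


Likelihood Ratio (LR) = P(D|H₁) / P(D|¬H₁)

LR = 0.5786 / 0.4000
   = 1.45

The evidence is 1.45 times more likely if H₁ is true than if H₁ is false.
Because LR exceeds 1, D is evidence for H₁.


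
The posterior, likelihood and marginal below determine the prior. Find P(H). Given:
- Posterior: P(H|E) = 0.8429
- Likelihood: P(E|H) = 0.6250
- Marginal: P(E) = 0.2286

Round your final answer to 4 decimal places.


From Bayes' theorem: P(H|E) = P(E|H) × P(H) / P(E)

Rearranging for P(H):
P(H) = P(H|E) × P(E) / P(E|H)
     = 0.8429 × 0.2286 / 0.6250
     = 0.19268694 / 0.6250
     = 0.3083


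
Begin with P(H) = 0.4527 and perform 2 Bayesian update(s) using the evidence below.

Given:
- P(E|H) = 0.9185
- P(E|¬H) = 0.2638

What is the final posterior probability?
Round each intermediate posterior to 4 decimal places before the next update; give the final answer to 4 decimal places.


Sequential Bayesian updating:

Initial prior: P(H) = 0.4527

Update 1:
  P(E) = 0.9185 × 0.4527 + 0.2638 × 0.5473 = 0.41580495 + 0.14437774 = 0.56018269
  P(H|E) = 0.41580495 / 0.56018269 = 0.7423

Update 2:
  P(E) = 0.9185 × 0.7423 + 0.2638 × 0.2577 = 0.68180255 + 0.06798126 = 0.74978381
  P(H|E) = 0.68180255 / 0.74978381 = 0.9093

Final posterior: 0.9093


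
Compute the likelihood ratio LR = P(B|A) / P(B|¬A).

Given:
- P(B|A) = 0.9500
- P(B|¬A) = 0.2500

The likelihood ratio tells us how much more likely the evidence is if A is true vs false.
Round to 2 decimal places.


Likelihood Ratio (LR) = P(B|A) / P(B|¬A)

LR = 0.9500 / 0.2500
   = 3.80

The evidence is 3.80 times more likely if A is true than if A is false.
Because LR exceeds 1, B is evidence for A.


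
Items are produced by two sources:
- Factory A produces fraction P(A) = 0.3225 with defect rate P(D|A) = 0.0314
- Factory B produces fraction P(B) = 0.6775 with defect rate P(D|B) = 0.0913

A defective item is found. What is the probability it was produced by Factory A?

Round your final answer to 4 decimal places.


Let A = from Factory A, D = defective

Given:
- P(A) = 0.3225, P(B) = 0.6775
- P(D|A) = 0.0314, P(D|B) = 0.0913

Step 1: Find P(D)
P(D) = P(D|A)P(A) + P(D|B)P(B)
     = 0.0314 × 0.3225 + 0.0913 × 0.6775
     = 0.01012650 + 0.06185575
     = 0.07198225

Step 2: Apply Bayes' theorem
P(A|D) = P(D|A)P(A) / P(D)
       = 0.01012650 / 0.07198225
       = 0.1407


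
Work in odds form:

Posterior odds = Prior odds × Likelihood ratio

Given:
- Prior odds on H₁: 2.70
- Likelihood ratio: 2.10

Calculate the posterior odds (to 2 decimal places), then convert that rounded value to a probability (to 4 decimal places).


Step 1: Calculate posterior odds
Posterior odds = Prior odds × LR
               = 2.70 × 2.10
               = 5.67

Step 2: Convert to probability
P(H₁|E) = Posterior odds / (1 + Posterior odds)
       = 5.67 / (1 + 5.67)
       = 5.67 / 6.67
       = 0.8501

The evidence increased P(H₁) from 0.7297 to 0.8501.


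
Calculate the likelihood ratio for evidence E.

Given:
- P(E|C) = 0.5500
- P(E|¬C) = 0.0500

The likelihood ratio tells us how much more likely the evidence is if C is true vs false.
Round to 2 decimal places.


Likelihood Ratio (LR) = P(E|C) / P(E|¬C)

LR = 0.5500 / 0.0500
   = 11.00

The evidence is 11.00 times more likely if C is true than if C is false.
Because LR exceeds 1, E is evidence for C.


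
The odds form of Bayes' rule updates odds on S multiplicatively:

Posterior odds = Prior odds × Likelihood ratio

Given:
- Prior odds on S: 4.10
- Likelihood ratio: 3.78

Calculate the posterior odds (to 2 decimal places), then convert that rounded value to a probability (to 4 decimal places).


Step 1: Calculate posterior odds
Posterior odds = Prior odds × LR
               = 4.10 × 3.78
               = 15.50

Step 2: Convert to probability
P(S|E) = Posterior odds / (1 + Posterior odds)
       = 15.50 / (1 + 15.50)
       = 15.50 / 16.50
       = 0.9394

The evidence increased P(S) from 0.8039 to 0.9394.


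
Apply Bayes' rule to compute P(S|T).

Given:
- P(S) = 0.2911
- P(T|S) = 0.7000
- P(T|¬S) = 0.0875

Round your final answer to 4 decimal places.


Bayes' theorem: P(S|T) = P(T|S) × P(S) / P(T)

Step 1: Calculate P(T) using law of total probability
P(T) = P(T|S)P(S) + P(T|¬S)P(¬S)
     = 0.7000 × 0.2911 + 0.0875 × 0.7089
     = 0.20377000 + 0.06202875
     = 0.26579875

Step 2: Apply Bayes' theorem
P(S|T) = P(T|S) × P(S) / P(T)
       = 0.20377000 / 0.26579875
       = 0.7666


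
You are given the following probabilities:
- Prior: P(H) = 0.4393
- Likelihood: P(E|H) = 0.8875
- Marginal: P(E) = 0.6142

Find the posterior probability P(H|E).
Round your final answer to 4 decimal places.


Using Bayes' theorem:

P(H|E) = P(E|H) × P(H) / P(E)
       = 0.8875 × 0.4393 / 0.6142
       = 0.38987875 / 0.6142
       = 0.6348

The evidence strengthens our belief in H.
Prior: 0.4393 → Posterior: 0.6348


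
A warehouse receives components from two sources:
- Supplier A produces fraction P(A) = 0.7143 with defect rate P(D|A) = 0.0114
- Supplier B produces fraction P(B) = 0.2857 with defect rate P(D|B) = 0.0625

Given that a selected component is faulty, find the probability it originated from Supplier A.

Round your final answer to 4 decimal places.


Let A = from Supplier A, D = faulty

Given:
- P(A) = 0.7143, P(B) = 0.2857
- P(D|A) = 0.0114, P(D|B) = 0.0625

Step 1: Find P(D)
P(D) = P(D|A)P(A) + P(D|B)P(B)
     = 0.0114 × 0.7143 + 0.0625 × 0.2857
     = 0.00814302 + 0.01785625
     = 0.02599927

Step 2: Apply Bayes' theorem
P(A|D) = P(D|A)P(A) / P(D)
       = 0.00814302 / 0.02599927
       = 0.3132


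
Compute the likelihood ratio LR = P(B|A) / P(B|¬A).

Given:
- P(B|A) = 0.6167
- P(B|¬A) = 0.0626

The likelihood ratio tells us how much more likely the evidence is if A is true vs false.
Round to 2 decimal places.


Likelihood Ratio (LR) = P(B|A) / P(B|¬A)

LR = 0.6167 / 0.0626
   = 9.85

The evidence is 9.85 times more likely if A is true than if A is false.
Because LR exceeds 1, B is evidence for A.


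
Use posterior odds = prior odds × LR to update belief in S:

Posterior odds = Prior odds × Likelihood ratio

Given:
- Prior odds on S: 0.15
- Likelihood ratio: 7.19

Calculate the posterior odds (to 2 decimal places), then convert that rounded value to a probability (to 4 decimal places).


Step 1: Calculate posterior odds
Posterior odds = Prior odds × LR
               = 0.15 × 7.19
               = 1.08

Step 2: Convert to probability
P(S|E) = Posterior odds / (1 + Posterior odds)
       = 1.08 / (1 + 1.08)
       = 1.08 / 2.08
       = 0.5192

The evidence increased P(S) from 0.1304 to 0.5192.


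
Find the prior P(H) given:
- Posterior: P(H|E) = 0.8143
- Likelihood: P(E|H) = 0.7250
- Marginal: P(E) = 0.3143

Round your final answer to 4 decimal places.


From Bayes' theorem: P(H|E) = P(E|H) × P(H) / P(E)

Rearranging for P(H):
P(H) = P(H|E) × P(E) / P(E|H)
     = 0.8143 × 0.3143 / 0.7250
     = 0.25593449 / 0.7250
     = 0.3530


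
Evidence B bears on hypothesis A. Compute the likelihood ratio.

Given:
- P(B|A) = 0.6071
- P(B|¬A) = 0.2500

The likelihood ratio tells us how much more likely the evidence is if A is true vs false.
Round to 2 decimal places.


Likelihood Ratio (LR) = P(B|A) / P(B|¬A)

LR = 0.6071 / 0.2500
   = 2.43

The evidence is 2.43 times more likely if A is true than if A is false.
LR > 1, so observing B raises the odds in favor of A.


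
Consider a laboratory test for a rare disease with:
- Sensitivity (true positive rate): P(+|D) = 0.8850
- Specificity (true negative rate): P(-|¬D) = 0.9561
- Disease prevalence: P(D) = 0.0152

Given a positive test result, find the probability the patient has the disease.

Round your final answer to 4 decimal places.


Let D = has disease, + = positive test

Given:
- P(D) = 0.0152 (prevalence)
- P(+|D) = 0.8850 (sensitivity)
- P(-|¬D) = 0.9561 (specificity)
- P(+|¬D) = 0.0439 (false positive rate = 1 - specificity)

Step 1: Find P(+)
P(+) = P(+|D)P(D) + P(+|¬D)P(¬D)
     = 0.8850 × 0.0152 + 0.0439 × 0.9848
     = 0.01345200 + 0.04323272
     = 0.05668472

Step 2: Apply Bayes' theorem for P(D|+)
P(D|+) = P(+|D)P(D) / P(+)
       = 0.01345200 / 0.05668472
       = 0.2373


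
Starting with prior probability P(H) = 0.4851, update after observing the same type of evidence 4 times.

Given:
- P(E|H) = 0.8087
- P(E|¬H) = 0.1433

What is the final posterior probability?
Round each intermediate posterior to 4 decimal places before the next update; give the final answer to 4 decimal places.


Sequential Bayesian updating:

Initial prior: P(H) = 0.4851

Update 1:
  P(E) = 0.8087 × 0.4851 + 0.1433 × 0.5149 = 0.39230037 + 0.07378517 = 0.46608554
  P(H|E) = 0.39230037 / 0.46608554 = 0.8417

Update 2:
  P(E) = 0.8087 × 0.8417 + 0.1433 × 0.1583 = 0.68068279 + 0.02268439 = 0.70336718
  P(H|E) = 0.68068279 / 0.70336718 = 0.9677

Update 3:
  P(E) = 0.8087 × 0.9677 + 0.1433 × 0.0323 = 0.78257899 + 0.00462859 = 0.78720758
  P(H|E) = 0.78257899 / 0.78720758 = 0.9941

Update 4:
  P(E) = 0.8087 × 0.9941 + 0.1433 × 0.0059 = 0.80392867 + 0.00084547 = 0.80477414
  P(H|E) = 0.80392867 / 0.80477414 = 0.9989

Final posterior: 0.9989


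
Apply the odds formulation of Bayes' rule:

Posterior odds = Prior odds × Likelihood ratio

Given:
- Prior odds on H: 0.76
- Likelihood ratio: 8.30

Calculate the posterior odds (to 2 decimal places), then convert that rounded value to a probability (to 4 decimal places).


Step 1: Calculate posterior odds
Posterior odds = Prior odds × LR
               = 0.76 × 8.30
               = 6.31

Step 2: Convert to probability
P(H|E) = Posterior odds / (1 + Posterior odds)
       = 6.31 / (1 + 6.31)
       = 6.31 / 7.31
       = 0.8632

The evidence increased P(H) from 0.4318 to 0.8632.


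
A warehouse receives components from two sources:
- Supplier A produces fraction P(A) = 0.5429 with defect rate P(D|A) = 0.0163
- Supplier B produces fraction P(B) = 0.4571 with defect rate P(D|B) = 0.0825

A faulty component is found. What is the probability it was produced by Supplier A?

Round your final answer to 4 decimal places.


Let A = from Supplier A, D = faulty

Given:
- P(A) = 0.5429, P(B) = 0.4571
- P(D|A) = 0.0163, P(D|B) = 0.0825

Step 1: Find P(D)
P(D) = P(D|A)P(A) + P(D|B)P(B)
     = 0.0163 × 0.5429 + 0.0825 × 0.4571
     = 0.00884927 + 0.03771075
     = 0.04656002

Step 2: Apply Bayes' theorem
P(A|D) = P(D|A)P(A) / P(D)
       = 0.00884927 / 0.04656002
       = 0.1901


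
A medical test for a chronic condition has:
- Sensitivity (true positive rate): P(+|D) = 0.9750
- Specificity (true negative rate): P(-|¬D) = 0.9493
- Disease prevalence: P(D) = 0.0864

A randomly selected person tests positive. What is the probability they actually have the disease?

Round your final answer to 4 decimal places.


Let D = has disease, + = positive test

Given:
- P(D) = 0.0864 (prevalence)
- P(+|D) = 0.9750 (sensitivity)
- P(-|¬D) = 0.9493 (specificity)
- P(+|¬D) = 0.0507 (false positive rate = 1 - specificity)

Step 1: Find P(+)
P(+) = P(+|D)P(D) + P(+|¬D)P(¬D)
     = 0.9750 × 0.0864 + 0.0507 × 0.9136
     = 0.08424000 + 0.04631952
     = 0.13055952

Step 2: Apply Bayes' theorem for P(D|+)
P(D|+) = P(+|D)P(D) / P(+)
       = 0.08424000 / 0.13055952
       = 0.6452


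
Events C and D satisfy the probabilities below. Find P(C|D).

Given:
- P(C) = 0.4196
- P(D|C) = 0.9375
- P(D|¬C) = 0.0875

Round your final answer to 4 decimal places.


Bayes' theorem: P(C|D) = P(D|C) × P(C) / P(D)

Step 1: Calculate P(D) using law of total probability
P(D) = P(D|C)P(C) + P(D|¬C)P(¬C)
     = 0.9375 × 0.4196 + 0.0875 × 0.5804
     = 0.39337500 + 0.05078500
     = 0.44416000

Step 2: Apply Bayes' theorem
P(C|D) = P(D|C) × P(C) / P(D)
       = 0.39337500 / 0.44416000
       = 0.8857


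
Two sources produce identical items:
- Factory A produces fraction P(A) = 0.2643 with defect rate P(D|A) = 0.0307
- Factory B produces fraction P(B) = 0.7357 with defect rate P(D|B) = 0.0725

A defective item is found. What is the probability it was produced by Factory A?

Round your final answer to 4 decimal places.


Let A = from Factory A, D = defective

Given:
- P(A) = 0.2643, P(B) = 0.7357
- P(D|A) = 0.0307, P(D|B) = 0.0725

Step 1: Find P(D)
P(D) = P(D|A)P(A) + P(D|B)P(B)
     = 0.0307 × 0.2643 + 0.0725 × 0.7357
     = 0.00811401 + 0.05333825
     = 0.06145226

Step 2: Apply Bayes' theorem
P(A|D) = P(D|A)P(A) / P(D)
       = 0.00811401 / 0.06145226
       = 0.1320


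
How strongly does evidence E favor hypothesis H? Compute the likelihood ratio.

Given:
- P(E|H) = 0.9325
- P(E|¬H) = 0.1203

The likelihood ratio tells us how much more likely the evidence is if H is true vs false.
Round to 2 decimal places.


Likelihood Ratio (LR) = P(E|H) / P(E|¬H)

LR = 0.9325 / 0.1203
   = 7.75

The evidence is 7.75 times more likely if H is true than if H is false.
Since LR > 1, the evidence supports H over ¬H.


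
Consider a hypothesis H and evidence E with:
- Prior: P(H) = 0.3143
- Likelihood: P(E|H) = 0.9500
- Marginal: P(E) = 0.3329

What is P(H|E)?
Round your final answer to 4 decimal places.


Using Bayes' theorem:

P(H|E) = P(E|H) × P(H) / P(E)
       = 0.9500 × 0.3143 / 0.3329
       = 0.29858500 / 0.3329
       = 0.8969

The evidence strengthens our belief in H.
Prior: 0.3143 → Posterior: 0.8969


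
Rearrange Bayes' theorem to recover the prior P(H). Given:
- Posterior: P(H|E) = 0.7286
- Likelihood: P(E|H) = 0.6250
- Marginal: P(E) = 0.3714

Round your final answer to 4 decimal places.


From Bayes' theorem: P(H|E) = P(E|H) × P(H) / P(E)

Rearranging for P(H):
P(H) = P(H|E) × P(E) / P(E|H)
     = 0.7286 × 0.3714 / 0.6250
     = 0.27060204 / 0.6250
     = 0.4330


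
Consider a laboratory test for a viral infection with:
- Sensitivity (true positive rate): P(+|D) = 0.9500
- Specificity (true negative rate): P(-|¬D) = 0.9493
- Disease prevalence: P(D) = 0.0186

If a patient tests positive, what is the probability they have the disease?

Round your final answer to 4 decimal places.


Let D = has disease, + = positive test

Given:
- P(D) = 0.0186 (prevalence)
- P(+|D) = 0.9500 (sensitivity)
- P(-|¬D) = 0.9493 (specificity)
- P(+|¬D) = 0.0507 (false positive rate = 1 - specificity)

Step 1: Find P(+)
P(+) = P(+|D)P(D) + P(+|¬D)P(¬D)
     = 0.9500 × 0.0186 + 0.0507 × 0.9814
     = 0.01767000 + 0.04975698
     = 0.06742698

Step 2: Apply Bayes' theorem for P(D|+)
P(D|+) = P(+|D)P(D) / P(+)
       = 0.01767000 / 0.06742698
       = 0.2621


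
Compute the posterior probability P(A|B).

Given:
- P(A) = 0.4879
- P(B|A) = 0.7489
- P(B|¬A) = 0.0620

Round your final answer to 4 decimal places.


Bayes' theorem: P(A|B) = P(B|A) × P(A) / P(B)

Step 1: Calculate P(B) using law of total probability
P(B) = P(B|A)P(A) + P(B|¬A)P(¬A)
     = 0.7489 × 0.4879 + 0.0620 × 0.5121
     = 0.36538831 + 0.03175020
     = 0.39713851

Step 2: Apply Bayes' theorem
P(A|B) = P(B|A) × P(A) / P(B)
       = 0.36538831 / 0.39713851
       = 0.9201


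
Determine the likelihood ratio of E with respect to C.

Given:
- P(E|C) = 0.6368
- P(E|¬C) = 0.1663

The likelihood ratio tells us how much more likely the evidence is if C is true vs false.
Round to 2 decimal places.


Likelihood Ratio (LR) = P(E|C) / P(E|¬C)

LR = 0.6368 / 0.1663
   = 3.83

The evidence is 3.83 times more likely if C is true than if C is false.
Because LR exceeds 1, E is evidence for C.


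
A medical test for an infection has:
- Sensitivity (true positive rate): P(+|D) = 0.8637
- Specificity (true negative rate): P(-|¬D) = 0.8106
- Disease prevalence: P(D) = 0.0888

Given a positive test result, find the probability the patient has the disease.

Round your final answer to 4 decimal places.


Let D = has disease, + = positive test

Given:
- P(D) = 0.0888 (prevalence)
- P(+|D) = 0.8637 (sensitivity)
- P(-|¬D) = 0.8106 (specificity)
- P(+|¬D) = 0.1894 (false positive rate = 1 - specificity)

Step 1: Find P(+)
P(+) = P(+|D)P(D) + P(+|¬D)P(¬D)
     = 0.8637 × 0.0888 + 0.1894 × 0.9112
     = 0.07669656 + 0.17258128
     = 0.24927784

Step 2: Apply Bayes' theorem for P(D|+)
P(D|+) = P(+|D)P(D) / P(+)
       = 0.07669656 / 0.24927784
       = 0.3077


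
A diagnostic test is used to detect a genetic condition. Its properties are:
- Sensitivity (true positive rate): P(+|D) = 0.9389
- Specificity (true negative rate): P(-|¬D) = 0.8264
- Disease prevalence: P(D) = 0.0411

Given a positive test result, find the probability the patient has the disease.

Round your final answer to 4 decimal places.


Let D = has disease, + = positive test

Given:
- P(D) = 0.0411 (prevalence)
- P(+|D) = 0.9389 (sensitivity)
- P(-|¬D) = 0.8264 (specificity)
- P(+|¬D) = 0.1736 (false positive rate = 1 - specificity)

Step 1: Find P(+)
P(+) = P(+|D)P(D) + P(+|¬D)P(¬D)
     = 0.9389 × 0.0411 + 0.1736 × 0.9589
     = 0.03858879 + 0.16646504
     = 0.20505383

Step 2: Apply Bayes' theorem for P(D|+)
P(D|+) = P(+|D)P(D) / P(+)
       = 0.03858879 / 0.20505383
       = 0.1882


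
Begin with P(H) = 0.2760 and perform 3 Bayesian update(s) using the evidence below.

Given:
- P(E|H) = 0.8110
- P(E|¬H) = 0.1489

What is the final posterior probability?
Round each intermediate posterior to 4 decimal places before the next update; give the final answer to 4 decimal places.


Sequential Bayesian updating:

Initial prior: P(H) = 0.2760

Update 1:
  P(E) = 0.8110 × 0.2760 + 0.1489 × 0.7240 = 0.22383600 + 0.10780360 = 0.33163960
  P(H|E) = 0.22383600 / 0.33163960 = 0.6749

Update 2:
  P(E) = 0.8110 × 0.6749 + 0.1489 × 0.3251 = 0.54734390 + 0.04840739 = 0.59575129
  P(H|E) = 0.54734390 / 0.59575129 = 0.9187

Update 3:
  P(E) = 0.8110 × 0.9187 + 0.1489 × 0.0813 = 0.74506570 + 0.01210557 = 0.75717127
  P(H|E) = 0.74506570 / 0.75717127 = 0.9840

Final posterior: 0.9840


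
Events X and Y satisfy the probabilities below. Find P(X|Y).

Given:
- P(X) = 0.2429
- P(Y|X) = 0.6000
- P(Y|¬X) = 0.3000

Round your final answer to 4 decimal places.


Bayes' theorem: P(X|Y) = P(Y|X) × P(X) / P(Y)

Step 1: Calculate P(Y) using law of total probability
P(Y) = P(Y|X)P(X) + P(Y|¬X)P(¬X)
     = 0.6000 × 0.2429 + 0.3000 × 0.7571
     = 0.14574000 + 0.22713000
     = 0.37287000

Step 2: Apply Bayes' theorem
P(X|Y) = P(Y|X) × P(X) / P(Y)
       = 0.14574000 / 0.37287000
       = 0.3909


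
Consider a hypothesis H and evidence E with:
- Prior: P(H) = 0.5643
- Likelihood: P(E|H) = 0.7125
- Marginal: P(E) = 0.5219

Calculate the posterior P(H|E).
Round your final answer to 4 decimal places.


Using Bayes' theorem:

P(H|E) = P(E|H) × P(H) / P(E)
       = 0.7125 × 0.5643 / 0.5219
       = 0.40206375 / 0.5219
       = 0.7704

The evidence strengthens our belief in H.
Prior: 0.5643 → Posterior: 0.7704


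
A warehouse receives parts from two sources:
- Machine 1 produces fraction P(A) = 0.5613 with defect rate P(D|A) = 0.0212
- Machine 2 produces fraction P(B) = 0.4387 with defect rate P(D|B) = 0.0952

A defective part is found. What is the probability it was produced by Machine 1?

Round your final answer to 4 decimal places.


Let A = from Machine 1, D = defective

Given:
- P(A) = 0.5613, P(B) = 0.4387
- P(D|A) = 0.0212, P(D|B) = 0.0952

Step 1: Find P(D)
P(D) = P(D|A)P(A) + P(D|B)P(B)
     = 0.0212 × 0.5613 + 0.0952 × 0.4387
     = 0.01189956 + 0.04176424
     = 0.05366380

Step 2: Apply Bayes' theorem
P(A|D) = P(D|A)P(A) / P(D)
       = 0.01189956 / 0.05366380
       = 0.2217


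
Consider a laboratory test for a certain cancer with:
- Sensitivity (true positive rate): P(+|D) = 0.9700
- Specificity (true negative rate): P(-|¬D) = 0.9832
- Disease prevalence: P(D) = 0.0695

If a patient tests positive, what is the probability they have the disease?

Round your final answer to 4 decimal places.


Let D = has disease, + = positive test

Given:
- P(D) = 0.0695 (prevalence)
- P(+|D) = 0.9700 (sensitivity)
- P(-|¬D) = 0.9832 (specificity)
- P(+|¬D) = 0.0168 (false positive rate = 1 - specificity)

Step 1: Find P(+)
P(+) = P(+|D)P(D) + P(+|¬D)P(¬D)
     = 0.9700 × 0.0695 + 0.0168 × 0.9305
     = 0.06741500 + 0.01563240
     = 0.08304740

Step 2: Apply Bayes' theorem for P(D|+)
P(D|+) = P(+|D)P(D) / P(+)
       = 0.06741500 / 0.08304740
       = 0.8118


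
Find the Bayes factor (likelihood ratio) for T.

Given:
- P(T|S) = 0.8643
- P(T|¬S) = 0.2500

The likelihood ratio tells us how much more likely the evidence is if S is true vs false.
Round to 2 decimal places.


Likelihood Ratio (LR) = P(T|S) / P(T|¬S)

LR = 0.8643 / 0.2500
   = 3.46

The evidence is 3.46 times more likely if S is true than if S is false.
Since LR > 1, the evidence supports S over ¬S.


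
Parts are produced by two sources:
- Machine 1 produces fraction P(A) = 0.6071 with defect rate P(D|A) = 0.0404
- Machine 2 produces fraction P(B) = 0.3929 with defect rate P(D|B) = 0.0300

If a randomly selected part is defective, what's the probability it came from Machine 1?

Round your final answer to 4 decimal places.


Let A = from Machine 1, D = defective

Given:
- P(A) = 0.6071, P(B) = 0.3929
- P(D|A) = 0.0404, P(D|B) = 0.0300

Step 1: Find P(D)
P(D) = P(D|A)P(A) + P(D|B)P(B)
     = 0.0404 × 0.6071 + 0.0300 × 0.3929
     = 0.02452684 + 0.01178700
     = 0.03631384

Step 2: Apply Bayes' theorem
P(A|D) = P(D|A)P(A) / P(D)
       = 0.02452684 / 0.03631384
       = 0.6754


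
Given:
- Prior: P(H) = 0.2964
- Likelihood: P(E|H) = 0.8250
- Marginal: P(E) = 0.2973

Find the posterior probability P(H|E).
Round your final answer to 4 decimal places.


Using Bayes' theorem:

P(H|E) = P(E|H) × P(H) / P(E)
       = 0.8250 × 0.2964 / 0.2973
       = 0.24453000 / 0.2973
       = 0.8225

The evidence strengthens our belief in H.
Prior: 0.2964 → Posterior: 0.8225


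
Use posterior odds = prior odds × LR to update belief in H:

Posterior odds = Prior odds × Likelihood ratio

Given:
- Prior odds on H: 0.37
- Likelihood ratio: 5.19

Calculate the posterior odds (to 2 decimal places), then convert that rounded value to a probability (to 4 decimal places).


Step 1: Calculate posterior odds
Posterior odds = Prior odds × LR
               = 0.37 × 5.19
               = 1.92

Step 2: Convert to probability
P(H|E) = Posterior odds / (1 + Posterior odds)
       = 1.92 / (1 + 1.92)
       = 1.92 / 2.92
       = 0.6575

The evidence increased P(H) from 0.2701 to 0.6575.


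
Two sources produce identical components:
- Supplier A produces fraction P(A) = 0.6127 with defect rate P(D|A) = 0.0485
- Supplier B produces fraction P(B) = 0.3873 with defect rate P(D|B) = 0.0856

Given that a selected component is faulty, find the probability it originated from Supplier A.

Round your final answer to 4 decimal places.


Let A = from Supplier A, D = faulty

Given:
- P(A) = 0.6127, P(B) = 0.3873
- P(D|A) = 0.0485, P(D|B) = 0.0856

Step 1: Find P(D)
P(D) = P(D|A)P(A) + P(D|B)P(B)
     = 0.0485 × 0.6127 + 0.0856 × 0.3873
     = 0.02971595 + 0.03315288
     = 0.06286883

Step 2: Apply Bayes' theorem
P(A|D) = P(D|A)P(A) / P(D)
       = 0.02971595 / 0.06286883
       = 0.4727


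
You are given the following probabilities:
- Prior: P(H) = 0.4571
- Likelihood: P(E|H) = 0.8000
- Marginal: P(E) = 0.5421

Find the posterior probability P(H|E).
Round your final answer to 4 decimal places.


Using Bayes' theorem:

P(H|E) = P(E|H) × P(H) / P(E)
       = 0.8000 × 0.4571 / 0.5421
       = 0.36568000 / 0.5421
       = 0.6746

The evidence strengthens our belief in H.
Prior: 0.4571 → Posterior: 0.6746


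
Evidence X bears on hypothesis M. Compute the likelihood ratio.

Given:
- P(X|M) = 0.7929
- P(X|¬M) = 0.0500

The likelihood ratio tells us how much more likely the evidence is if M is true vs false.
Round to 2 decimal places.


Likelihood Ratio (LR) = P(X|M) / P(X|¬M)

LR = 0.7929 / 0.0500
   = 15.86

The evidence is 15.86 times more likely if M is true than if M is false.
Because LR exceeds 1, X is evidence for M.


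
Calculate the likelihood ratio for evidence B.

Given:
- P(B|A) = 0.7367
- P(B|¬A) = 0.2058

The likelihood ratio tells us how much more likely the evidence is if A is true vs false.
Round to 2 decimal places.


Likelihood Ratio (LR) = P(B|A) / P(B|¬A)

LR = 0.7367 / 0.2058
   = 3.58

The evidence is 3.58 times more likely if A is true than if A is false.
Because LR exceeds 1, B is evidence for A.


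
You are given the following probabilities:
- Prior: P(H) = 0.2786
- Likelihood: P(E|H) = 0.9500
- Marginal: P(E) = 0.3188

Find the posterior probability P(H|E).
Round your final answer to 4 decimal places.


Using Bayes' theorem:

P(H|E) = P(E|H) × P(H) / P(E)
       = 0.9500 × 0.2786 / 0.3188
       = 0.26467000 / 0.3188
       = 0.8302

The evidence strengthens our belief in H.
Prior: 0.2786 → Posterior: 0.8302


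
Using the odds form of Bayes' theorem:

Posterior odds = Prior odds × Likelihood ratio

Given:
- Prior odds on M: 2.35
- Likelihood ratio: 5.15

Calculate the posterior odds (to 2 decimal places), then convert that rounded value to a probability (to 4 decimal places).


Step 1: Calculate posterior odds
Posterior odds = Prior odds × LR
               = 2.35 × 5.15
               = 12.10

Step 2: Convert to probability
P(M|E) = Posterior odds / (1 + Posterior odds)
       = 12.10 / (1 + 12.10)
       = 12.10 / 13.10
       = 0.9237

The evidence increased P(M) from 0.7015 to 0.9237.


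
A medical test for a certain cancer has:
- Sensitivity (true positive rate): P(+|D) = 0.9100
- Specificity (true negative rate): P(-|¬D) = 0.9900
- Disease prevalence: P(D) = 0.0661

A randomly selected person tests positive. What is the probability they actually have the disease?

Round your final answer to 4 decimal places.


Let D = has disease, + = positive test

Given:
- P(D) = 0.0661 (prevalence)
- P(+|D) = 0.9100 (sensitivity)
- P(-|¬D) = 0.9900 (specificity)
- P(+|¬D) = 0.0100 (false positive rate = 1 - specificity)

Step 1: Find P(+)
P(+) = P(+|D)P(D) + P(+|¬D)P(¬D)
     = 0.9100 × 0.0661 + 0.0100 × 0.9339
     = 0.06015100 + 0.00933900
     = 0.06949000

Step 2: Apply Bayes' theorem for P(D|+)
P(D|+) = P(+|D)P(D) / P(+)
       = 0.06015100 / 0.06949000
       = 0.8656
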